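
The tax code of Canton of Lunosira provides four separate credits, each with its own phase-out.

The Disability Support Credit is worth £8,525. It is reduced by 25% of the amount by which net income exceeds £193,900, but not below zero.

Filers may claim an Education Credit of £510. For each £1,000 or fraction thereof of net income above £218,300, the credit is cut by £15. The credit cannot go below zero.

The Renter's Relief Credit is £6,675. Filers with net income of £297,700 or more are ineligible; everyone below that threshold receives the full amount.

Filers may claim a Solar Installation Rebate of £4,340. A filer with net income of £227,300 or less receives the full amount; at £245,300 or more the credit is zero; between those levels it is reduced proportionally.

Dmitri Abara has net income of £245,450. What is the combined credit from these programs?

£6,765

Disability Support Credit: 25% of the £51,550 excess over £193,900 is £12,887.50 ≥ base, so the credit is £0.
Education Credit: income exceeds £218,300 by £27,150, which is 28 full-or-partial £1,000 increments; reduction = 28 × £15 = £420, leaving £90.
Renter's Relief Credit: £245,450 is below the £297,700 cutoff, so the full £6,675 applies.
Solar Installation Rebate: £245,450 is at or above £245,300, so the credit is £0.
Total: £0 + £90 + £6,675 + £0 = £6,765.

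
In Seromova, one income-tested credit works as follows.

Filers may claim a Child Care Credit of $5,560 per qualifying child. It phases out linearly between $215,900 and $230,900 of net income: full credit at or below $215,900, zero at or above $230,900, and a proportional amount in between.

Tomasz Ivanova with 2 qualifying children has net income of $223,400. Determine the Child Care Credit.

$5,560

Child Care Credit: base = 2 × $5,560 = $11,120. $223,400 is $7,500 into a $15,000 phase-out range, leaving 7,500/15,000 of the credit: $11,120 × 7,500/15,000 = $5,560.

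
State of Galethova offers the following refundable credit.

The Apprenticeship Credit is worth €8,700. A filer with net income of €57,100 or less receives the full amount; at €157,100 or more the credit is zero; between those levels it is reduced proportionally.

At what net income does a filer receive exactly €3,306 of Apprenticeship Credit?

€3,306 is 3,306/8,700 of the full €8,700, so 5,394/8,700 of the €100,000 range has been used: income = €57,100 + €100,000 × 5,394/8,700 = €119,100.

€119,100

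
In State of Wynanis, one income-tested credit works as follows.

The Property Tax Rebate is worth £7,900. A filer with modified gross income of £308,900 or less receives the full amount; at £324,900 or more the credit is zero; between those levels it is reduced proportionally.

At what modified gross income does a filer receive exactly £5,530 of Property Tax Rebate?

£313,700

£5,530 is 5,530/7,900 of the full £7,900, so 2,370/7,900 of the £16,000 range has been used: income = £308,900 + £16,000 × 2,370/7,900 = £313,700.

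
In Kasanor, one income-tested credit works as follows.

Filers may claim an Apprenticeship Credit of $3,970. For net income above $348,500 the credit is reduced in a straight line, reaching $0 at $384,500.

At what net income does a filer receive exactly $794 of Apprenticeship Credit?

$794 is 794/3,970 of the full $3,970, so 3,176/3,970 of the $36,000 range has been used: income = $348,500 + $36,000 × 3,176/3,970 = $377,300.

$377,300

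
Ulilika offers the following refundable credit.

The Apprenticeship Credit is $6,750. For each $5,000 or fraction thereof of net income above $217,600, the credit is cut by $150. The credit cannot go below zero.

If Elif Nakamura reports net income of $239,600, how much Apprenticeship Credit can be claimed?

Apprenticeship Credit: income exceeds $217,600 by $22,000, which is 5 full-or-partial $5,000 increments; reduction = 5 × $150 = $750, leaving $6,000.

$6,000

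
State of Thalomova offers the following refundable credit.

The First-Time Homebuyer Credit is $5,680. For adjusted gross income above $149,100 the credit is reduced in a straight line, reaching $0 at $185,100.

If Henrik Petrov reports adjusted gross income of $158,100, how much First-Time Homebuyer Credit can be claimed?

$4,260

First-Time Homebuyer Credit: $158,100 is $9,000 into a $36,000 phase-out range, leaving 27,000/36,000 of the credit: $5,680 × 27,000/36,000 = $4,260.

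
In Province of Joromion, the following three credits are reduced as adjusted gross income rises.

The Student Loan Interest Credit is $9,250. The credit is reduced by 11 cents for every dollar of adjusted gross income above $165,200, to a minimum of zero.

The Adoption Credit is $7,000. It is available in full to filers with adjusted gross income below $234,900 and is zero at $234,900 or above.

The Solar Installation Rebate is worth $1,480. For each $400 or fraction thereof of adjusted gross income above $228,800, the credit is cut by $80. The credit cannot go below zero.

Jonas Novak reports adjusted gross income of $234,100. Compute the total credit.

Student Loan Interest Credit: 11% of the $68,900 excess over $165,200 is $7,579; credit = $9,250 − $7,579 = $1,671.
Adoption Credit: $234,100 is below the $234,900 cutoff, so the full $7,000 applies.
Solar Installation Rebate: income exceeds $228,800 by $5,300, which is 14 full-or-partial $400 increments; reduction = 14 × $80 = $1,120, leaving $360.
Total: $1,671 + $7,000 + $360 = $9,031.

$9,031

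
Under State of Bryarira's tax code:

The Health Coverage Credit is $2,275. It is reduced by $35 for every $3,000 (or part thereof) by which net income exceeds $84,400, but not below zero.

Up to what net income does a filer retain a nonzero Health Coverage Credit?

$276,400

After 64 increments the reduction is 64 × $35 = $2,240, leaving $35; one more increment wipes it out. Increment 64 ends at excess 64 × $3,000 = $192,000, so the highest qualifying income is $84,400 + $192,000 = $276,400.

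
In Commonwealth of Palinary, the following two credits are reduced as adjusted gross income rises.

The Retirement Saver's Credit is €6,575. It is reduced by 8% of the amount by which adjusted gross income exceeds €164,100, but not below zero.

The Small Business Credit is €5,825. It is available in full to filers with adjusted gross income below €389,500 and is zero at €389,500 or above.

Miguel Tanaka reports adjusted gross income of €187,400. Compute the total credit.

€10,536

Retirement Saver's Credit: 8% of the €23,300 excess over €164,100 is €1,864; credit = €6,575 − €1,864 = €4,711.
Small Business Credit: €187,400 is below the €389,500 cutoff, so the full €5,825 applies.
Total: €4,711 + €5,825 = €10,536.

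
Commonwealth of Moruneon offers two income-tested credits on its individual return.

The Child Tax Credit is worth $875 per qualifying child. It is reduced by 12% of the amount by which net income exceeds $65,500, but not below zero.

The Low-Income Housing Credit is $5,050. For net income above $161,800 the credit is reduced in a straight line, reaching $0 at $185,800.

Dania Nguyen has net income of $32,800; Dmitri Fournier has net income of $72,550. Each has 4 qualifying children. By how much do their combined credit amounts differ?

Dania ($32,800): Child Tax Credit: base = 4 × $875 = $3,500. $32,800 is at or below the $65,500 threshold, so the full $3,500 applies. Low-Income Housing Credit: $32,800 is at or below the $161,800 threshold, so the full $5,050 applies. total $3,500 + $5,050 = $8,550
Dmitri ($72,550): Child Tax Credit: base = 4 × $875 = $3,500. 12% of the $7,050 excess over $65,500 is $846; credit = $3,500 − $846 = $2,654. Low-Income Housing Credit: $72,550 is at or below the $161,800 threshold, so the full $5,050 applies. total $2,654 + $5,050 = $7,704
Difference: |$8,550 − $7,704| = $846.

$846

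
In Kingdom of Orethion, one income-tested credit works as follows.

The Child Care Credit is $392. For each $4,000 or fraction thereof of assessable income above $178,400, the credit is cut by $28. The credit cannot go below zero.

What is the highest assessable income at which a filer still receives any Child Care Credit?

$230,400

After 13 increments the reduction is 13 × $28 = $364, leaving $28; one more increment wipes it out. Increment 13 ends at excess 13 × $4,000 = $52,000, so the highest qualifying income is $178,400 + $52,000 = $230,400.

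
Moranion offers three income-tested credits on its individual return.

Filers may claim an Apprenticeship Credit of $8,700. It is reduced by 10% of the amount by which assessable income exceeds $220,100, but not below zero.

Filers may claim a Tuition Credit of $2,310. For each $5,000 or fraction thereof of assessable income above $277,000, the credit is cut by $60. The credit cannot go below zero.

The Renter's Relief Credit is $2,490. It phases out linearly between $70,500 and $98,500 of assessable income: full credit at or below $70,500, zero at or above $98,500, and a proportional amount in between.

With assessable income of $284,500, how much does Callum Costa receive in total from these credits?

Apprenticeship Credit: 10% of the $64,400 excess over $220,100 is $6,440; credit = $8,700 − $6,440 = $2,260.
Tuition Credit: income exceeds $277,000 by $7,500, which is 2 full-or-partial $5,000 increments; reduction = 2 × $60 = $120, leaving $2,190.
Renter's Relief Credit: $284,500 is at or above $98,500, so the credit is $0.
Total: $2,260 + $2,190 + $0 = $4,450.

$4,450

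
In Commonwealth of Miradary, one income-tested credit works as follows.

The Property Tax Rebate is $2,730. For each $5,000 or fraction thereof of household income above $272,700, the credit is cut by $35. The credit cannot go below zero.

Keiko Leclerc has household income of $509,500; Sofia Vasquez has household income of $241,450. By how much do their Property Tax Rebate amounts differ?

Keiko ($509,500): Property Tax Rebate: income exceeds $272,700 by $236,800, which is 48 full-or-partial $5,000 increments; reduction = 48 × $35 = $1,680, leaving $1,050.
Sofia ($241,450): Property Tax Rebate: $241,450 is at or below the $272,700 threshold, so the full $2,730 applies.
Difference: |$1,050 − $2,730| = $1,680.

$1,680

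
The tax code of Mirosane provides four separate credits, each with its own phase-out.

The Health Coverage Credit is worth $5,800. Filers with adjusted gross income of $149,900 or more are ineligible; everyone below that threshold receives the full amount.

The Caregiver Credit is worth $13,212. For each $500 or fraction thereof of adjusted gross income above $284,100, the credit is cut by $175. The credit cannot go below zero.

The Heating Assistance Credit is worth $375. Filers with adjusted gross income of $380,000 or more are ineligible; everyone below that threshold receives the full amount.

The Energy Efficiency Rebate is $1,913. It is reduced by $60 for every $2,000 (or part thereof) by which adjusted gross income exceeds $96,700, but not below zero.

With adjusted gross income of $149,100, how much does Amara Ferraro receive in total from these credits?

Health Coverage Credit: $149,100 is below the $149,900 cutoff, so the full $5,800 applies.
Caregiver Credit: $149,100 is at or below the $284,100 threshold, so the full $13,212 applies.
Heating Assistance Credit: $149,100 is below the $380,000 cutoff, so the full $375 applies.
Energy Efficiency Rebate: income exceeds $96,700 by $52,400, which is 27 full-or-partial $2,000 increments; reduction = 27 × $60 = $1,620, leaving $293.
Total: $5,800 + $13,212 + $375 + $293 = $19,680.

$19,680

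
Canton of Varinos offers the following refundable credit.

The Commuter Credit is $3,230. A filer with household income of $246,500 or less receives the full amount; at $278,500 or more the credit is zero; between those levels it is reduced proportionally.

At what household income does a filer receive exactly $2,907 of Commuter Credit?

$249,700

$2,907 is 2,907/3,230 of the full $3,230, so 323/3,230 of the $32,000 range has been used: income = $246,500 + $32,000 × 323/3,230 = $249,700.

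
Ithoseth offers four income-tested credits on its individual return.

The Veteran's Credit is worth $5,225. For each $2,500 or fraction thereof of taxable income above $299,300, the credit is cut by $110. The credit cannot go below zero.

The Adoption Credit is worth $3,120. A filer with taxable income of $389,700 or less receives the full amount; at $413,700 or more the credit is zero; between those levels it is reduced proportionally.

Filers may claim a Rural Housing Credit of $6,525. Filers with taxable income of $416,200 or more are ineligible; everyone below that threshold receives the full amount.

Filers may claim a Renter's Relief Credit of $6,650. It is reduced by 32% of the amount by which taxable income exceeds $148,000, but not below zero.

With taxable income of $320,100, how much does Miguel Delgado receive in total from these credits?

Veteran's Credit: income exceeds $299,300 by $20,800, which is 9 full-or-partial $2,500 increments; reduction = 9 × $110 = $990, leaving $4,235.
Adoption Credit: $320,100 is at or below the $389,700 threshold, so the full $3,120 applies.
Rural Housing Credit: $320,100 is below the $416,200 cutoff, so the full $6,525 applies.
Renter's Relief Credit: 32% of the $172,100 excess over $148,000 is $55,072 ≥ base, so the credit is $0.
Total: $4,235 + $3,120 + $6,525 + $0 = $13,880.

$13,880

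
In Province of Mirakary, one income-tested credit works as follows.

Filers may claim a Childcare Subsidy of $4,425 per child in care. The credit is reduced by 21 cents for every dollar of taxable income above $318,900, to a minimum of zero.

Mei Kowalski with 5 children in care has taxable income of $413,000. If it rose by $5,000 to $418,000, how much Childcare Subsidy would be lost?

$1,050

At $413,000 — base = 5 × $4,425 = $22,125. 21% of the $94,100 excess over $318,900 is $19,761; credit = $22,125 − $19,761 = $2,364.
At $418,000 — base = 5 × $4,425 = $22,125. 21% of the $99,100 excess over $318,900 is $20,811; credit = $22,125 − $20,811 = $1,314.
Lost: $2,364 − $1,314 = $1,050.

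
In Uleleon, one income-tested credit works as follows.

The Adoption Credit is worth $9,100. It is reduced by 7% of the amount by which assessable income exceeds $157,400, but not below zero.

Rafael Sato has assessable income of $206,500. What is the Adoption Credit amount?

Adoption Credit: 7% of the $49,100 excess over $157,400 is $3,437; credit = $9,100 − $3,437 = $5,663.

$5,663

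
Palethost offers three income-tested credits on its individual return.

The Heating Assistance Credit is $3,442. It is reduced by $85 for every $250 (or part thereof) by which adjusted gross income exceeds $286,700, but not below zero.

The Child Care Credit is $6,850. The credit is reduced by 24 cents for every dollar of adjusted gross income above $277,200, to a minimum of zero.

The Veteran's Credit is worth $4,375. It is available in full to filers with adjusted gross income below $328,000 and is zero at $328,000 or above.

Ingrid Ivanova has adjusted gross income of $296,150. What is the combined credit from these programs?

$6,889

Heating Assistance Credit: income exceeds $286,700 by $9,450, which is 38 full-or-partial $250 increments; reduction = 38 × $85 = $3,230, leaving $212.
Child Care Credit: 24% of the $18,950 excess over $277,200 is $4,548; credit = $6,850 − $4,548 = $2,302.
Veteran's Credit: $296,150 is below the $328,000 cutoff, so the full $4,375 applies.
Total: $212 + $2,302 + $4,375 = $6,889.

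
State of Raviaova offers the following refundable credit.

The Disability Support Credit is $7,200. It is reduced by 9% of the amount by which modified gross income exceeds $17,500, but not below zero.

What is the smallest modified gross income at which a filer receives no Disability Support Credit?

The credit falls by 9% of each dollar above $17,500, so it reaches zero when the excess is $7,200 / 9% = $80,000: income = $17,500 + $80,000 = $97,500.

$97,500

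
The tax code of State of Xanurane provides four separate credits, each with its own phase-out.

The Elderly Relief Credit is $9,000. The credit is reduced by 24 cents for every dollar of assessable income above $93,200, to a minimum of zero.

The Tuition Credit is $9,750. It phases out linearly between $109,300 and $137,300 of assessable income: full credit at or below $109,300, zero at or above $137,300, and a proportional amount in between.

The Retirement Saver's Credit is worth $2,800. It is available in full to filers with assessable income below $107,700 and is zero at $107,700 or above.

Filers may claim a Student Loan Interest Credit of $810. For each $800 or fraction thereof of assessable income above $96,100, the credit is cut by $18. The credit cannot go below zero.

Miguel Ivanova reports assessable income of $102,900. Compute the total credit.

$19,870

Elderly Relief Credit: 24% of the $9,700 excess over $93,200 is $2,328; credit = $9,000 − $2,328 = $6,672.
Tuition Credit: $102,900 is at or below the $109,300 threshold, so the full $9,750 applies.
Retirement Saver's Credit: $102,900 is below the $107,700 cutoff, so the full $2,800 applies.
Student Loan Interest Credit: income exceeds $96,100 by $6,800, which is 9 full-or-partial $800 increments; reduction = 9 × $18 = $162, leaving $648.
Total: $6,672 + $9,750 + $2,800 + $648 = $19,870.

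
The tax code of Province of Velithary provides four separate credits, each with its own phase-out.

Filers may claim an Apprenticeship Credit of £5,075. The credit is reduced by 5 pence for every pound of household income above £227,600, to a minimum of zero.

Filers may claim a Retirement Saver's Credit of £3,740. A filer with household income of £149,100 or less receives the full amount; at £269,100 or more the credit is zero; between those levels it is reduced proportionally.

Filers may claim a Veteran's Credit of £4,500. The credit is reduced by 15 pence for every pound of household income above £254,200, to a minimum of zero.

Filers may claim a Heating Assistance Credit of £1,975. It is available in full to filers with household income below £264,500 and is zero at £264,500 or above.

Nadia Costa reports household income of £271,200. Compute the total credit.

Apprenticeship Credit: 5% of the £43,600 excess over £227,600 is £2,180; credit = £5,075 − £2,180 = £2,895.
Retirement Saver's Credit: £271,200 is at or above £269,100, so the credit is £0.
Veteran's Credit: 15% of the £17,000 excess over £254,200 is £2,550; credit = £4,500 − £2,550 = £1,950.
Heating Assistance Credit: £271,200 meets or exceeds the £264,500 cutoff, so the credit is £0.
Total: £2,895 + £0 + £1,950 + £0 = £4,845.

£4,845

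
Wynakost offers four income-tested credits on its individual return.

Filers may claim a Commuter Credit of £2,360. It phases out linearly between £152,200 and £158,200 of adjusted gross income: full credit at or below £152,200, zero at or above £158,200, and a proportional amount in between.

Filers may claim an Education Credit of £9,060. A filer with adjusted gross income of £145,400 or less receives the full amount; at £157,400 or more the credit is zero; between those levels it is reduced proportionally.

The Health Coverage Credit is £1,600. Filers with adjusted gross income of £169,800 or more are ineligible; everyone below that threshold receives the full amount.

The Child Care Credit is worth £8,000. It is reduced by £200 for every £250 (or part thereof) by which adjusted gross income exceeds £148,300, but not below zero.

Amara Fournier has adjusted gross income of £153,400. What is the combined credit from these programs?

Commuter Credit: £153,400 is £1,200 into a £6,000 phase-out range, leaving 4,800/6,000 of the credit: £2,360 × 4,800/6,000 = £1,888.
Education Credit: £153,400 is £8,000 into a £12,000 phase-out range, leaving 4,000/12,000 of the credit: £9,060 × 4,000/12,000 = £3,020.
Health Coverage Credit: £153,400 is below the £169,800 cutoff, so the full £1,600 applies.
Child Care Credit: income exceeds £148,300 by £5,100, which is 21 full-or-partial £250 increments; reduction = 21 × £200 = £4,200, leaving £3,800.
Total: £1,888 + £3,020 + £1,600 + £3,800 = £10,308.

£10,308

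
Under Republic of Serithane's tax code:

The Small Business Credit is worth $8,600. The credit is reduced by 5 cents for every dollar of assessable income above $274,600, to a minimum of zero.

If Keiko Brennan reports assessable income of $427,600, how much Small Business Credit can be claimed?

Small Business Credit: 5% of the $153,000 excess over $274,600 is $7,650; credit = $8,600 − $7,650 = $950.

$950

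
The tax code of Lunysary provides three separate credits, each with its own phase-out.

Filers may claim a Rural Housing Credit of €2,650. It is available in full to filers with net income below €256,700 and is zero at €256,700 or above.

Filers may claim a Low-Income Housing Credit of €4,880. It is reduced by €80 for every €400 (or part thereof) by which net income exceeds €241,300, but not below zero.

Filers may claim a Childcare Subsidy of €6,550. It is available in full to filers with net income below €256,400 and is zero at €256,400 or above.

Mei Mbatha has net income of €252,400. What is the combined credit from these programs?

Rural Housing Credit: €252,400 is below the €256,700 cutoff, so the full €2,650 applies.
Low-Income Housing Credit: income exceeds €241,300 by €11,100, which is 28 full-or-partial €400 increments; reduction = 28 × €80 = €2,240, leaving €2,640.
Childcare Subsidy: €252,400 is below the €256,400 cutoff, so the full €6,550 applies.
Total: €2,650 + €2,640 + €6,550 = €11,840.

€11,840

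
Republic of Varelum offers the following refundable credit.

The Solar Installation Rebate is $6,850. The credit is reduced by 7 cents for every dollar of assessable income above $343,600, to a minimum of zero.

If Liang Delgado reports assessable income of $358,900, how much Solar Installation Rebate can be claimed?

Solar Installation Rebate: 7% of the $15,300 excess over $343,600 is $1,071; credit = $6,850 − $1,071 = $5,779.

$5,779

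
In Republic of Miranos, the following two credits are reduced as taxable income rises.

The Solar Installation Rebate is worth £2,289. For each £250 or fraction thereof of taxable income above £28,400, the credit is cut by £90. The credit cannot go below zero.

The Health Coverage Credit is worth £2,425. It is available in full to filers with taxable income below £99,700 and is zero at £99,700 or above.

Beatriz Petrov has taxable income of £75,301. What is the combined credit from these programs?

Solar Installation Rebate: income exceeds £28,400 by £46,901 → 188 increments × £90 = £16,920 ≥ base, so the credit is £0.
Health Coverage Credit: £75,301 is below the £99,700 cutoff, so the full £2,425 applies.
Total: £0 + £2,425 = £2,425.

£2,425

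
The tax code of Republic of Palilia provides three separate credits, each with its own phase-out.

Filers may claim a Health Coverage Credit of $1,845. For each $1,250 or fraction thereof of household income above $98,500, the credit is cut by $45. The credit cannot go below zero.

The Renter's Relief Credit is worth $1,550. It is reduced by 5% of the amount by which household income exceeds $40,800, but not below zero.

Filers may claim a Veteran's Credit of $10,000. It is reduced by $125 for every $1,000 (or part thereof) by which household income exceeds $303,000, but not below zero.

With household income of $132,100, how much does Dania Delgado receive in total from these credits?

$10,630

Health Coverage Credit: income exceeds $98,500 by $33,600, which is 27 full-or-partial $1,250 increments; reduction = 27 × $45 = $1,215, leaving $630.
Renter's Relief Credit: 5% of the $91,300 excess over $40,800 is $4,565 ≥ base, so the credit is $0.
Veteran's Credit: $132,100 is at or below the $303,000 threshold, so the full $10,000 applies.
Total: $630 + $0 + $10,000 = $10,630.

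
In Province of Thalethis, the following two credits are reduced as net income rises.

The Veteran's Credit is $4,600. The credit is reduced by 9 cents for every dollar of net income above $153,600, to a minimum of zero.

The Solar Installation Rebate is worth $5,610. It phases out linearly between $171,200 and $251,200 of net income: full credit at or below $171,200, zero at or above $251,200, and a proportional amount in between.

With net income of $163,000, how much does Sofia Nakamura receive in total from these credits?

Veteran's Credit: 9% of the $9,400 excess over $153,600 is $846; credit = $4,600 − $846 = $3,754.
Solar Installation Rebate: $163,000 is at or below the $171,200 threshold, so the full $5,610 applies.
Total: $3,754 + $5,610 = $9,364.

$9,364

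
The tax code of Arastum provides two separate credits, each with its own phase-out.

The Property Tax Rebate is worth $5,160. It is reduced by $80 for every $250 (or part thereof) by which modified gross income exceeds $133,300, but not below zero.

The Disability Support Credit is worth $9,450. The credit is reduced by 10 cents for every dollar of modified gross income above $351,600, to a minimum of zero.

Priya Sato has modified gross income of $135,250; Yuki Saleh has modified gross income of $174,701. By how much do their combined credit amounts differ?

$4,520

Priya ($135,250): Property Tax Rebate: income exceeds $133,300 by $1,950, which is 8 full-or-partial $250 increments; reduction = 8 × $80 = $640, leaving $4,520. Disability Support Credit: $135,250 is at or below the $351,600 threshold, so the full $9,450 applies. total $4,520 + $9,450 = $13,970
Yuki ($174,701): Property Tax Rebate: income exceeds $133,300 by $41,401 → 166 increments × $80 = $13,280 ≥ base, so the credit is $0. Disability Support Credit: $174,701 is at or below the $351,600 threshold, so the full $9,450 applies. total $0 + $9,450 = $9,450
Difference: |$13,970 − $9,450| = $4,520.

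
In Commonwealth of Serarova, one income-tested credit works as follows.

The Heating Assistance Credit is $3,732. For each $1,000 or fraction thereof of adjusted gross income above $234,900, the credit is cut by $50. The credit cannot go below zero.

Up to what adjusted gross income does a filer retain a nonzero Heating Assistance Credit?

After 74 increments the reduction is 74 × $50 = $3,700, leaving $32; one more increment wipes it out. Increment 74 ends at excess 74 × $1,000 = $74,000, so the highest qualifying income is $234,900 + $74,000 = $308,900.

$308,900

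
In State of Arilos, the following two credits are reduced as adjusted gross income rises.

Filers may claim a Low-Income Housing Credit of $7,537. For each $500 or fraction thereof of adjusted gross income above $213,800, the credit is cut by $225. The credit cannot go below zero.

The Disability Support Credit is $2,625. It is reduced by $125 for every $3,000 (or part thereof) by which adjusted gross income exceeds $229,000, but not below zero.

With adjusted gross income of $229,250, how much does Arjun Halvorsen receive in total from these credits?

$3,062

Low-Income Housing Credit: income exceeds $213,800 by $15,450, which is 31 full-or-partial $500 increments; reduction = 31 × $225 = $6,975, leaving $562.
Disability Support Credit: income exceeds $229,000 by $250, which is 1 full-or-partial $3,000 increment; reduction = 1 × $125 = $125, leaving $2,500.
Total: $562 + $2,500 = $3,062.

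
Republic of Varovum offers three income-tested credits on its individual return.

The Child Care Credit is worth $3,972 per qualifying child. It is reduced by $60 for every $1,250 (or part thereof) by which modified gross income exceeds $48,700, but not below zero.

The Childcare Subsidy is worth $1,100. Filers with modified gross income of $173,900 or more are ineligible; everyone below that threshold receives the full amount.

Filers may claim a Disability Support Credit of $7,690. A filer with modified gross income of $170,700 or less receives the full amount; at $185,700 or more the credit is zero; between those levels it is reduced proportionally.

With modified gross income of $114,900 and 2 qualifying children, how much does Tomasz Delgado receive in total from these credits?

Child Care Credit: base = 2 × $3,972 = $7,944. income exceeds $48,700 by $66,200, which is 53 full-or-partial $1,250 increments; reduction = 53 × $60 = $3,180, leaving $4,764.
Childcare Subsidy: $114,900 is below the $173,900 cutoff, so the full $1,100 applies.
Disability Support Credit: $114,900 is at or below the $170,700 threshold, so the full $7,690 applies.
Total: $4,764 + $1,100 + $7,690 = $13,554.

$13,554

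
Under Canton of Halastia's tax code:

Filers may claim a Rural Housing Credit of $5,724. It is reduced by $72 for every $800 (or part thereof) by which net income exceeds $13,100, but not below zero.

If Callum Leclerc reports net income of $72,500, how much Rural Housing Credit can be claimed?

Rural Housing Credit: income exceeds $13,100 by $59,400, which is 75 full-or-partial $800 increments; reduction = 75 × $72 = $5,400, leaving $324.

$324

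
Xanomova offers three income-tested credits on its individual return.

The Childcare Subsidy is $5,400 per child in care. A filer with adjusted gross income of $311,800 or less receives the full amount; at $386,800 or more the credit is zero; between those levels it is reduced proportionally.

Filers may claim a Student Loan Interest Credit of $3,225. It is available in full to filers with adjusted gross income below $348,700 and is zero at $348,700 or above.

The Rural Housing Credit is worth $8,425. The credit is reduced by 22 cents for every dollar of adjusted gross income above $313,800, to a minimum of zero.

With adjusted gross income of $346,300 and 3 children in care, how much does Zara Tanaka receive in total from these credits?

$13,248

Childcare Subsidy: base = 3 × $5,400 = $16,200. $346,300 is $34,500 into a $75,000 phase-out range, leaving 40,500/75,000 of the credit: $16,200 × 40,500/75,000 = $8,748.
Student Loan Interest Credit: $346,300 is below the $348,700 cutoff, so the full $3,225 applies.
Rural Housing Credit: 22% of the $32,500 excess over $313,800 is $7,150; credit = $8,425 − $7,150 = $1,275.
Total: $8,748 + $3,225 + $1,275 = $13,248.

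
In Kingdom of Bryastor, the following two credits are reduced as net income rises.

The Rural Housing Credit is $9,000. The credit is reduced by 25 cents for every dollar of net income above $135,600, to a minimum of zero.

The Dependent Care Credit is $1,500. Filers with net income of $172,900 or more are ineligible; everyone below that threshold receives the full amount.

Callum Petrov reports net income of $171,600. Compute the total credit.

$1,500

Rural Housing Credit: 25% of the $36,000 excess over $135,600 is $9,000 ≥ base, so the credit is $0.
Dependent Care Credit: $171,600 is below the $172,900 cutoff, so the full $1,500 applies.
Total: $0 + $1,500 = $1,500.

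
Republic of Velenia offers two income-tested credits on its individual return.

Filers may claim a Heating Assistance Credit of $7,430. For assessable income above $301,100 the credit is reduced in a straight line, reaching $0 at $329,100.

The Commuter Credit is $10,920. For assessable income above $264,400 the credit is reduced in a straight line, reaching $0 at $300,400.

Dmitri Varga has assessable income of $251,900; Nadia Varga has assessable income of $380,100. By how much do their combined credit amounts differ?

Dmitri ($251,900): Heating Assistance Credit: $251,900 is at or below the $301,100 threshold, so the full $7,430 applies. Commuter Credit: $251,900 is at or below the $264,400 threshold, so the full $10,920 applies. total $7,430 + $10,920 = $18,350
Nadia ($380,100): Heating Assistance Credit: $380,100 is at or above $329,100, so the credit is $0. Commuter Credit: $380,100 is at or above $300,400, so the credit is $0. total $0 + $0 = $0
Difference: |$18,350 − $0| = $18,350.

$18,350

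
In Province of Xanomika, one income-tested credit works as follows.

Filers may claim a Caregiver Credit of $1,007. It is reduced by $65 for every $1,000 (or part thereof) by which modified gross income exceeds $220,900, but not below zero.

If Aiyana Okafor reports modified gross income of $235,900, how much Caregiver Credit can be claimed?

Caregiver Credit: income exceeds $220,900 by $15,000, which is 15 full-or-partial $1,000 increments; reduction = 15 × $65 = $975, leaving $32.

$32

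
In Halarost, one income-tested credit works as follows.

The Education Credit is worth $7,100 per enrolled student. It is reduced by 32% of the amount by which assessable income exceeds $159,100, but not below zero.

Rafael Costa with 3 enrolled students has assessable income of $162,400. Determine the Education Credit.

$20,244

Education Credit: base = 3 × $7,100 = $21,300. 32% of the $3,300 excess over $159,100 is $1,056; credit = $21,300 − $1,056 = $20,244.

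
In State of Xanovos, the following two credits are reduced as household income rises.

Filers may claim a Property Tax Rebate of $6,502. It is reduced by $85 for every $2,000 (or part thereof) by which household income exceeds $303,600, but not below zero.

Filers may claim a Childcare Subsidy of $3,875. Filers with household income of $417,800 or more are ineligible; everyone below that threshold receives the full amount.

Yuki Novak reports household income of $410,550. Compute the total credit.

$5,787

Property Tax Rebate: income exceeds $303,600 by $106,950, which is 54 full-or-partial $2,000 increments; reduction = 54 × $85 = $4,590, leaving $1,912.
Childcare Subsidy: $410,550 is below the $417,800 cutoff, so the full $3,875 applies.
Total: $1,912 + $3,875 = $5,787.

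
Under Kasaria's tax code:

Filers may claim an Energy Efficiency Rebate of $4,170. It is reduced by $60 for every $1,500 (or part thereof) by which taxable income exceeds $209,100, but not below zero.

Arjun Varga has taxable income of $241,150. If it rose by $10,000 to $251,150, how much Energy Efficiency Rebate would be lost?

At $241,150 — income exceeds $209,100 by $32,050, which is 22 full-or-partial $1,500 increments; reduction = 22 × $60 = $1,320, leaving $2,850.
At $251,150 — income exceeds $209,100 by $42,050, which is 29 full-or-partial $1,500 increments; reduction = 29 × $60 = $1,740, leaving $2,430.
Lost: $2,850 − $2,430 = $420.

$420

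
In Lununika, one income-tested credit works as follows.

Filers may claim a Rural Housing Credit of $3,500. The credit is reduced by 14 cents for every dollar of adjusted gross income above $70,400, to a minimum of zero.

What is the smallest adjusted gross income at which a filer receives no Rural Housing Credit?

The credit falls by 14% of each dollar above $70,400, so it reaches zero when the excess is $3,500 / 14% = $25,000: income = $70,400 + $25,000 = $95,400.

$95,400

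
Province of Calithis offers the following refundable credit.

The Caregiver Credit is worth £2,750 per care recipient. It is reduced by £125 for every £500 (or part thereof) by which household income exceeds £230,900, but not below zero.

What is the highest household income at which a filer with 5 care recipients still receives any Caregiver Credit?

£285,400

Full credit = 5 × £2,750 = £13,750.
After 109 increments the reduction is 109 × £125 = £13,625, leaving £125; one more increment wipes it out. Increment 109 ends at excess 109 × £500 = £54,500, so the highest qualifying income is £230,900 + £54,500 = £285,400.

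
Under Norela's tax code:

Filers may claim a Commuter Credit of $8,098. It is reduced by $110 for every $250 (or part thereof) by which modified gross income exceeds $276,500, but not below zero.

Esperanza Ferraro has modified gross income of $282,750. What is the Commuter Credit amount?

Commuter Credit: income exceeds $276,500 by $6,250, which is 25 full-or-partial $250 increments; reduction = 25 × $110 = $2,750, leaving $5,348.

$5,348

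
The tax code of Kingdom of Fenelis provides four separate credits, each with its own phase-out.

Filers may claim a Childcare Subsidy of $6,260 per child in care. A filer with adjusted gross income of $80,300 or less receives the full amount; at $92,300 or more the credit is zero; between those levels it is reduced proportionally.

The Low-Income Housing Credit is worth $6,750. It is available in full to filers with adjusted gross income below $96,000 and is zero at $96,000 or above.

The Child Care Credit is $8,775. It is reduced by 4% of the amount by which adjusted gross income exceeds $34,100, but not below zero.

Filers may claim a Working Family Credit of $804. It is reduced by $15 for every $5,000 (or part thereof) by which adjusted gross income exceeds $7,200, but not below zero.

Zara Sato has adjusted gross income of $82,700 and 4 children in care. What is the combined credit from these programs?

Childcare Subsidy: base = 4 × $6,260 = $25,040. $82,700 is $2,400 into a $12,000 phase-out range, leaving 9,600/12,000 of the credit: $25,040 × 9,600/12,000 = $20,032.
Low-Income Housing Credit: $82,700 is below the $96,000 cutoff, so the full $6,750 applies.
Child Care Credit: 4% of the $48,600 excess over $34,100 is $1,944; credit = $8,775 − $1,944 = $6,831.
Working Family Credit: income exceeds $7,200 by $75,500, which is 16 full-or-partial $5,000 increments; reduction = 16 × $15 = $240, leaving $564.
Total: $20,032 + $6,750 + $6,831 + $564 = $34,177.

$34,177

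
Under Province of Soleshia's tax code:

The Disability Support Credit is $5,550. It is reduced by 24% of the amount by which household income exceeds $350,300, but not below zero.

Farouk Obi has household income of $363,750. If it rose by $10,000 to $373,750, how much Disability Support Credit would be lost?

At $363,750 — 24% of the $13,450 excess over $350,300 is $3,228; credit = $5,550 − $3,228 = $2,322.
At $373,750 — 24% of the $23,450 excess over $350,300 is $5,628 ≥ base, so the credit is $0.
Lost: $2,322 − $0 = $2,322.

$2,322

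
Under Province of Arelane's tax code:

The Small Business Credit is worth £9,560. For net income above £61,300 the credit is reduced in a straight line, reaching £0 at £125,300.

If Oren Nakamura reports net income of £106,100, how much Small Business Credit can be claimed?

Small Business Credit: £106,100 is £44,800 into a £64,000 phase-out range, leaving 19,200/64,000 of the credit: £9,560 × 19,200/64,000 = £2,868.

£2,868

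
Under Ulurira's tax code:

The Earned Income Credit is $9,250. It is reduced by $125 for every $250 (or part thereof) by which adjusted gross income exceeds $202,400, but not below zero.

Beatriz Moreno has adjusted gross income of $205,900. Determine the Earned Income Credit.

Earned Income Credit: income exceeds $202,400 by $3,500, which is 14 full-or-partial $250 increments; reduction = 14 × $125 = $1,750, leaving $7,500.

$7,500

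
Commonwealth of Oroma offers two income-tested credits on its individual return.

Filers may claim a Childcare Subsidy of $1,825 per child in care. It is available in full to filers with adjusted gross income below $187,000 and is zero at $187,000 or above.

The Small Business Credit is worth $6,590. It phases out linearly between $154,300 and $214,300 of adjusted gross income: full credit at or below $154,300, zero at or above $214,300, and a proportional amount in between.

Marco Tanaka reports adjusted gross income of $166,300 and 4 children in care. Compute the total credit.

Childcare Subsidy: base = 4 × $1,825 = $7,300. $166,300 is below the $187,000 cutoff, so the full $7,300 applies.
Small Business Credit: $166,300 is $12,000 into a $60,000 phase-out range, leaving 48,000/60,000 of the credit: $6,590 × 48,000/60,000 = $5,272.
Total: $7,300 + $5,272 = $12,572.

$12,572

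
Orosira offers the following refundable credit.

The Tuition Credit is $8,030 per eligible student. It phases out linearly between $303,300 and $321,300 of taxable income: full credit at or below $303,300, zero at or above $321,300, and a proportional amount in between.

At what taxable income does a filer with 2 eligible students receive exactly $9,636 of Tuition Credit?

Full credit = 2 × $8,030 = $16,060.
$9,636 is 9,636/16,060 of the full $16,060, so 6,424/16,060 of the $18,000 range has been used: income = $303,300 + $18,000 × 6,424/16,060 = $310,500.

$310,500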